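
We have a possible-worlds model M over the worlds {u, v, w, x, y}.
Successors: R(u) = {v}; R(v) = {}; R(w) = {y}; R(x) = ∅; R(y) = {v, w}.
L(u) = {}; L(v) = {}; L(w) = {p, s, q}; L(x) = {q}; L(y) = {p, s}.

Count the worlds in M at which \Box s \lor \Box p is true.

Let φ = \Box s \lor \Box p. Evaluate φ at each world:
  u (successors {v}): φ is false.
  v (successors ∅): φ is true.
  w (successors {y}): φ is true.
  x (successors ∅): φ is true.
  y (successors {v, w}): φ is false.
For instance, at u:
  At u: \Box s is false, \Box p is false, so \Box s \lor \Box p is false.
    At u: \Box s requires s at every successor {v}.
      s fails at v, so \Box s is false at u.
    At u: \Box p requires p at every successor {v}.
      p fails at v, so \Box p is false at u.
Satisfying worlds: {v, w, x}

3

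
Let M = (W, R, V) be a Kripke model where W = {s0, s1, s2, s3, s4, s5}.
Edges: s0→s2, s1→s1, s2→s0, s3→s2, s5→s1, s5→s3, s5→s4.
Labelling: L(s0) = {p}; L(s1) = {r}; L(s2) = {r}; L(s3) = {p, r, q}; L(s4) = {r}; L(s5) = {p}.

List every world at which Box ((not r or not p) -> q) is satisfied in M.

s4

Let φ = Box ((not r or not p) -> q). Evaluate φ at each world:
  s0 (successors {s2}): φ is false.
  s1 (successors {s1}): φ is false.
  s2 (successors {s0}): φ is false.
  s3 (successors {s2}): φ is false.
  s4 (successors ∅): φ is true.
  s5 (successors {s1, s3, s4}): φ is false.
For instance, at s5:
  At s5: Box ((not r or not p) -> q) requires (not r or not p) -> q at every successor {s1, s3, s4}.
    (not r or not p) -> q fails at s1, so Box ((not r or not p) -> q) is false at s5.
Satisfying worlds: {s4}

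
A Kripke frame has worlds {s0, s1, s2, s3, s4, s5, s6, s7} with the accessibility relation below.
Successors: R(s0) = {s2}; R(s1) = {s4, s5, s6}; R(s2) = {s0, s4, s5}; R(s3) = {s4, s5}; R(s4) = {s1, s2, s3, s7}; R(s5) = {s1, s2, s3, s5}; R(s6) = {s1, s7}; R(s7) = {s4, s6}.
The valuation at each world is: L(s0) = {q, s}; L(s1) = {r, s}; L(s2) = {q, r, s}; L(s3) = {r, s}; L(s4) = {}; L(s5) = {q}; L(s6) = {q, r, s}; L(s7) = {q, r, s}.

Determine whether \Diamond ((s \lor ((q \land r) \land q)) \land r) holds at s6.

Yes

At s6: \Diamond ((s \lor ((q \land r) \land q)) \land r) requires (s \lor ((q \land r) \land q)) \land r at some successor in {s1, s7}.
  (s \lor ((q \land r) \land q)) \land r holds at s1, so \Diamond ((s \lor ((q \land r) \land q)) \land r) is true at s6.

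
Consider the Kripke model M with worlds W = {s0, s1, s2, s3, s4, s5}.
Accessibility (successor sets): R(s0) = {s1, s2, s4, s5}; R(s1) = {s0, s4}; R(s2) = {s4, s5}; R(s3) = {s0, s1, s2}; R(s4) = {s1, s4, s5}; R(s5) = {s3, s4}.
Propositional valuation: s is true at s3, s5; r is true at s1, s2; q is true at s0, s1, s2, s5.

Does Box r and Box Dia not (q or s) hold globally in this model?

Let φ = Box r and Box Dia not (q or s). Evaluate φ at each world:
  s0 (successors {s1, s2, s4, s5}): φ is false.
  s1 (successors {s0, s4}): φ is false.
  s2 (successors {s4, s5}): φ is false.
  s3 (successors {s0, s1, s2}): φ is false.
  s4 (successors {s1, s4, s5}): φ is false.
  s5 (successors {s3, s4}): φ is false.
Detail at s0 (counterexample):
  At s0: Box r is false, Box Dia not (q or s) is true, so Box r and Box Dia not (q or s) is false.
    At s0: Box r requires r at every successor {s1, s2, s4, s5}.
      r fails at s4, so Box r is false at s0.
    At s0: Box Dia not (q or s) requires Dia not (q or s) at every successor {s1, s2, s4, s5}.
      At s1: Dia not (q or s) is true.
      At s2: Dia not (q or s) is true.
      At s4: Dia not (q or s) is true.
      At s5: Dia not (q or s) is true.
    So Box Dia not (q or s) is true at s0.

No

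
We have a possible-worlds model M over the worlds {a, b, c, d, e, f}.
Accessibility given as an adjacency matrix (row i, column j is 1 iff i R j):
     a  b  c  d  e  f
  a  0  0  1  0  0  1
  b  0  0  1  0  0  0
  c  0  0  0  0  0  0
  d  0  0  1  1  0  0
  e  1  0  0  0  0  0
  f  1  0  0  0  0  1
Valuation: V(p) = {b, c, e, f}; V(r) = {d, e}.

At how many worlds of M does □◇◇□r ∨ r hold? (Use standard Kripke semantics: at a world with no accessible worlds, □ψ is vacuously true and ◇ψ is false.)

Let φ = □◇◇□r ∨ r. Evaluate φ at each world:
  a (successors {c, f}): φ is false.
  b (successors {c}): φ is false.
  c (successors ∅): φ is true.
  d (successors {c, d}): φ is true.
  e (successors {a}): φ is true.
  f (successors {a, f}): φ is false.
For instance, at b:
  At b: □◇◇□r is false, r is false, so □◇◇□r ∨ r is false.
    At b: □◇◇□r requires ◇◇□r at every successor {c}.
      ◇◇□r fails at c, so □◇◇□r is false at b.
Satisfying worlds: {c, d, e}

3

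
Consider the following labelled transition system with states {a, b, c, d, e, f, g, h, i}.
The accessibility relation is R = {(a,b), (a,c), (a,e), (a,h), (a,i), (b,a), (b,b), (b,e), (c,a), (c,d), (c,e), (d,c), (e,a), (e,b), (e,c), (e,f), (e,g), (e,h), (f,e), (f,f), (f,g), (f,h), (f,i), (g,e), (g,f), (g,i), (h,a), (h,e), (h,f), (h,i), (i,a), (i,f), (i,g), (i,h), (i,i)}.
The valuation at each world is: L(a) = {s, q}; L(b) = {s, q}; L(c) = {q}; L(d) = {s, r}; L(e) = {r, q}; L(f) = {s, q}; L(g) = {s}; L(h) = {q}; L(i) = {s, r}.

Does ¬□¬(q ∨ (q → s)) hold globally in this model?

Let φ = ¬□¬(q ∨ (q → s)). Evaluate φ at each world:
  a (successors {b, c, e, h, i}): φ is true.
  b (successors {a, b, e}): φ is true.
  c (successors {a, d, e}): φ is true.
  d (successors {c}): φ is true.
  e (successors {a, b, c, f, g, h}): φ is true.
  f (successors {e, f, g, h, i}): φ is true.
  g (successors {e, f, i}): φ is true.
  h (successors {a, e, f, i}): φ is true.
  i (successors {a, f, g, h, i}): φ is true.
For instance, at e:
  At e: □¬(q ∨ (q → s)) is false, so ¬□¬(q ∨ (q → s)) is true.
    At e: □¬(q ∨ (q → s)) requires ¬(q ∨ (q → s)) at every successor {a, b, c, f, g, h}.
      ¬(q ∨ (q → s)) fails at a, so □¬(q ∨ (q → s)) is false at e.

Yes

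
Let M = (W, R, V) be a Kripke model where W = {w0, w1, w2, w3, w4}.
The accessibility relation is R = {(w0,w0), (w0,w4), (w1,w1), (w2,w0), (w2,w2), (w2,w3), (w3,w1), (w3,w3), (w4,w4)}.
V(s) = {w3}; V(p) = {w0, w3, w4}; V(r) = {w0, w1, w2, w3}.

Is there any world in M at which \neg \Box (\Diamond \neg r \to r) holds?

Yes

Recall that \Box ψ holds at a world iff ψ holds at every accessible world, and \Diamond ψ holds iff ψ holds at some accessible world.
Let φ = \neg \Box (\Diamond \neg r \to r). Evaluate φ at each world:
  w0 (successors {w0, w4}): φ is true.
  w1 (successors {w1}): φ is false.
  w2 (successors {w0, w2, w3}): φ is false.
  w3 (successors {w1, w3}): φ is false.
  w4 (successors {w4}): φ is true.
Detail at w0 (witness):
  At w0: \Box (\Diamond \neg r \to r) is false, so \neg \Box (\Diamond \neg r \to r) is true.
    At w0: \Box (\Diamond \neg r \to r) requires \Diamond \neg r \to r at every successor {w0, w4}.
      \Diamond \neg r \to r fails at w4, so \Box (\Diamond \neg r \to r) is false at w0.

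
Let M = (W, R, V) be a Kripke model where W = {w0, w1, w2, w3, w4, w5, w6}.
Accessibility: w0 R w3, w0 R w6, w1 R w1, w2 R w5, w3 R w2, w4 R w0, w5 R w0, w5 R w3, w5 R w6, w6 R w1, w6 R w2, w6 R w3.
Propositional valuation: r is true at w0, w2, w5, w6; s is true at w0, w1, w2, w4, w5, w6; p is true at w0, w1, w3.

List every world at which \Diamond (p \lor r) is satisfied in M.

w0, w1, w2, w3, w4, w5, w6

Recall that \Diamond ψ holds at a world iff ψ holds at some accessible world.
Let φ = \Diamond (p \lor r). Evaluate φ at each world:
  w0 (successors {w3, w6}): φ is true.
  w1 (successors {w1}): φ is true.
  w2 (successors {w5}): φ is true.
  w3 (successors {w2}): φ is true.
  w4 (successors {w0}): φ is true.
  w5 (successors {w0, w3, w6}): φ is true.
  w6 (successors {w1, w2, w3}): φ is true.
For instance, at w5:
  At w5: \Diamond (p \lor r) requires p \lor r at some successor in {w0, w3, w6}.
    p \lor r holds at w0, so \Diamond (p \lor r) is true at w5.
Satisfying worlds: {w0, w1, w2, w3, w4, w5, w6}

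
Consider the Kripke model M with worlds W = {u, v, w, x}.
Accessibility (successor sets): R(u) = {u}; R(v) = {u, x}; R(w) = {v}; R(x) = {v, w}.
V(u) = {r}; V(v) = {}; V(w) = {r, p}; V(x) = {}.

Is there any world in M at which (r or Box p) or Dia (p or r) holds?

Yes

Let φ = (r or Box p) or Dia (p or r). Evaluate φ at each world:
  u (successors {u}): φ is true.
  v (successors {u, x}): φ is true.
  w (successors {v}): φ is true.
  x (successors {v, w}): φ is true.
Detail at u (witness):
  At u: r or Box p is true, Dia (p or r) is true, so (r or Box p) or Dia (p or r) is true.
    At u: r is true, Box p is false, so r or Box p is true.
      At u: Box p requires p at every successor {u}.
        p fails at u, so Box p is false at u.
    At u: Dia (p or r) requires p or r at some successor in {u}.
      p or r holds at u, so Dia (p or r) is true at u.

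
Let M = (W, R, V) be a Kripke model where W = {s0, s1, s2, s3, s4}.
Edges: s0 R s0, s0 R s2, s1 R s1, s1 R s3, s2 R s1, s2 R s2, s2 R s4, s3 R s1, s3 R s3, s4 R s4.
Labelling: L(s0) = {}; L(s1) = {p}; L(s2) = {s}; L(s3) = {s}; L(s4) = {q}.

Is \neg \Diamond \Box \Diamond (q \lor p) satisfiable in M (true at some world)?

No

Let φ = \neg \Diamond \Box \Diamond (q \lor p). Evaluate φ at each world:
  s0 (successors {s0, s2}): φ is false.
  s1 (successors {s1, s3}): φ is false.
  s2 (successors {s1, s2, s4}): φ is false.
  s3 (successors {s1, s3}): φ is false.
  s4 (successors {s4}): φ is false.
For instance, at s2:
  At s2: \Diamond \Box \Diamond (q \lor p) is true, so \neg \Diamond \Box \Diamond (q \lor p) is false.
    At s2: \Diamond \Box \Diamond (q \lor p) requires \Box \Diamond (q \lor p) at some successor in {s1, s2, s4}.
      \Box \Diamond (q \lor p) holds at s1, so \Diamond \Box \Diamond (q \lor p) is true at s2.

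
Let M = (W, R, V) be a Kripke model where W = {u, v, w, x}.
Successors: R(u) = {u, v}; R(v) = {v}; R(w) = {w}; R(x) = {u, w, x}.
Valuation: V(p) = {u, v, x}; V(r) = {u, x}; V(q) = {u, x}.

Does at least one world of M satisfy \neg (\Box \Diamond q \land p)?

Let φ = \neg (\Box \Diamond q \land p). Evaluate φ at each world:
  u (successors {u, v}): φ is true.
  v (successors {v}): φ is true.
  w (successors {w}): φ is true.
  x (successors {u, w, x}): φ is true.
Detail at u (witness):
  At u: \Box \Diamond q \land p is false, so \neg (\Box \Diamond q \land p) is true.
    At u: \Box \Diamond q is false, p is true, so \Box \Diamond q \land p is false.
      At u: \Box \Diamond q requires \Diamond q at every successor {u, v}.
        \Diamond q fails at v, so \Box \Diamond q is false at u.

Yes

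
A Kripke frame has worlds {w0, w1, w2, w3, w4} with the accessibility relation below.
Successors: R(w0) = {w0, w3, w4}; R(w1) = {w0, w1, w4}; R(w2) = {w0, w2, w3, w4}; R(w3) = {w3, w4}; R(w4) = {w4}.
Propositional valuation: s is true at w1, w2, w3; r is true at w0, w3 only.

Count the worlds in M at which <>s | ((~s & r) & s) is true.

Recall that <>ψ holds at a world iff ψ holds at some accessible world.
Let φ = <>s | ((~s & r) & s). Evaluate φ at each world:
  w0 (successors {w0, w3, w4}): φ is true.
  w1 (successors {w0, w1, w4}): φ is true.
  w2 (successors {w0, w2, w3, w4}): φ is true.
  w3 (successors {w3, w4}): φ is true.
  w4 (successors {w4}): φ is false.
For instance, at w0:
  At w0: <>s is true, (~s & r) & s is false, so <>s | ((~s & r) & s) is true.
    At w0: <>s requires s at some successor in {w0, w3, w4}.
      s holds at w3, so <>s is true at w0.
Satisfying worlds: {w0, w1, w2, w3}

4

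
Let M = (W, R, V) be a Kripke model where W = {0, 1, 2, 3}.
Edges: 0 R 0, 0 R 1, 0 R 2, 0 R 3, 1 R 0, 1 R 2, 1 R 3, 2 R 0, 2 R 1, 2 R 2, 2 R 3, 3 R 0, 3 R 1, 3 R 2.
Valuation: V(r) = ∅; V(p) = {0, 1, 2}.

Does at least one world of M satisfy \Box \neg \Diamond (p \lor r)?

No

Let φ = \Box \neg \Diamond (p \lor r). Evaluate φ at each world:
  0 (successors {0, 1, 2, 3}): φ is false.
  1 (successors {0, 2, 3}): φ is false.
  2 (successors {0, 1, 2, 3}): φ is false.
  3 (successors {0, 1, 2}): φ is false.
For instance, at 2:
  At 2: \Box \neg \Diamond (p \lor r) requires \neg \Diamond (p \lor r) at every successor {0, 1, 2, 3}.
    \neg \Diamond (p \lor r) fails at 0, so \Box \neg \Diamond (p \lor r) is false at 2.
      At 0: \Diamond (p \lor r) is true, so \neg \Diamond (p \lor r) is false.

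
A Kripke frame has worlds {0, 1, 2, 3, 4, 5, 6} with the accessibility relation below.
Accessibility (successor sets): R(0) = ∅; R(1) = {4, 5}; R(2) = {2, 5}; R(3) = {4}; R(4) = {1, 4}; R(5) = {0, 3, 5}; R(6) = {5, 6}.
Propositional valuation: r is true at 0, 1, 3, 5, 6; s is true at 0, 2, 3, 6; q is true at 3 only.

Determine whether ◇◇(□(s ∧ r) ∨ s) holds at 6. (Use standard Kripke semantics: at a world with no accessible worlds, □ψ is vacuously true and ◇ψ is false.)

Yes

At 6: ◇◇(□(s ∧ r) ∨ s) requires ◇(□(s ∧ r) ∨ s) at some successor in {5, 6}.
  ◇(□(s ∧ r) ∨ s) holds at 5, so ◇◇(□(s ∧ r) ∨ s) is true at 6.
    At 5: ◇(□(s ∧ r) ∨ s) requires □(s ∧ r) ∨ s at some successor in {0, 3, 5}.
      □(s ∧ r) ∨ s holds at 0, so ◇(□(s ∧ r) ∨ s) is true at 5.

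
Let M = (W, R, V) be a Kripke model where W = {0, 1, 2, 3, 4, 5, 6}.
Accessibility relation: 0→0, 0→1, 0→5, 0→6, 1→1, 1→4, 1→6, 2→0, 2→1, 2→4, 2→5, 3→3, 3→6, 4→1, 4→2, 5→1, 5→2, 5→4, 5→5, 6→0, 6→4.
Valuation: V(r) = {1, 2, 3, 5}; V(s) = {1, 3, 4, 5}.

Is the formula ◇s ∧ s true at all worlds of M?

No

Let φ = ◇s ∧ s. Evaluate φ at each world:
  0 (successors {0, 1, 5, 6}): φ is false.
  1 (successors {1, 4, 6}): φ is true.
  2 (successors {0, 1, 4, 5}): φ is false.
  3 (successors {3, 6}): φ is true.
  4 (successors {1, 2}): φ is true.
  5 (successors {1, 2, 4, 5}): φ is true.
  6 (successors {0, 4}): φ is false.
Detail at 0 (counterexample):
  At 0: ◇s is true, s is false, so ◇s ∧ s is false.
    At 0: ◇s requires s at some successor in {0, 1, 5, 6}.
      s holds at 1, so ◇s is true at 0.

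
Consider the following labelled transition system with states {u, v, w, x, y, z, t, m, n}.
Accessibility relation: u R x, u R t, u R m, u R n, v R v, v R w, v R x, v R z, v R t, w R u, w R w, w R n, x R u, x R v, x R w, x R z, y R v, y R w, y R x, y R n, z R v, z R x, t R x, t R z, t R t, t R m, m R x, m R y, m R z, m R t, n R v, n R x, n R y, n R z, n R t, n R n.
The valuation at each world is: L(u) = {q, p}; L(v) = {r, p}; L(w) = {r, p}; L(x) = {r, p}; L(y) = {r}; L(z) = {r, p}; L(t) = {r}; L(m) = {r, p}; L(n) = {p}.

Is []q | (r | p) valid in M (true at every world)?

Let φ = []q | (r | p). Evaluate φ at each world:
  u (successors {x, t, m, n}): φ is true.
  v (successors {v, w, x, z, t}): φ is true.
  w (successors {u, w, n}): φ is true.
  x (successors {u, v, w, z}): φ is true.
  y (successors {v, w, x, n}): φ is true.
  z (successors {v, x}): φ is true.
  t (successors {x, z, t, m}): φ is true.
  m (successors {x, y, z, t}): φ is true.
  n (successors {v, x, y, z, t, n}): φ is true.
For instance, at t:
  At t: []q is false, r | p is true, so []q | (r | p) is true.
    At t: []q requires q at every successor {x, z, t, m}.
      q fails at x, so []q is false at t.

Yes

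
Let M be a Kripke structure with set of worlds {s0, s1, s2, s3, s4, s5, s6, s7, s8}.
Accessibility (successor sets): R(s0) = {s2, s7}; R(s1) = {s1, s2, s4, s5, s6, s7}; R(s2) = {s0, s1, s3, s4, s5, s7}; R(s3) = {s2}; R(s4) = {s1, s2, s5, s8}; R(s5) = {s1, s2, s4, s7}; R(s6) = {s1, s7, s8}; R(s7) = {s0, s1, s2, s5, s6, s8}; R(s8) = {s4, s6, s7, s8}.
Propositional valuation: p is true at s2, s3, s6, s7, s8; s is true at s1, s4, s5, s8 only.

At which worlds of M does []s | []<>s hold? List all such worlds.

s0, s1, s3, s4, s5, s6, s8

Let φ = []s | []<>s. Evaluate φ at each world:
  s0 (successors {s2, s7}): φ is true.
  s1 (successors {s1, s2, s4, s5, s6, s7}): φ is true.
  s2 (successors {s0, s1, s3, s4, s5, s7}): φ is false.
  s3 (successors {s2}): φ is true.
  s4 (successors {s1, s2, s5, s8}): φ is true.
  s5 (successors {s1, s2, s4, s7}): φ is true.
  s6 (successors {s1, s7, s8}): φ is true.
  s7 (successors {s0, s1, s2, s5, s6, s8}): φ is false.
  s8 (successors {s4, s6, s7, s8}): φ is true.
For instance, at s7:
  At s7: []s is false, []<>s is false, so []s | []<>s is false.
    At s7: []s requires s at every successor {s0, s1, s2, s5, s6, s8}.
      s fails at s0, so []s is false at s7.
    At s7: []<>s requires <>s at every successor {s0, s1, s2, s5, s6, s8}.
      <>s fails at s0, so []<>s is false at s7.
Satisfying worlds: {s0, s1, s3, s4, s5, s6, s8}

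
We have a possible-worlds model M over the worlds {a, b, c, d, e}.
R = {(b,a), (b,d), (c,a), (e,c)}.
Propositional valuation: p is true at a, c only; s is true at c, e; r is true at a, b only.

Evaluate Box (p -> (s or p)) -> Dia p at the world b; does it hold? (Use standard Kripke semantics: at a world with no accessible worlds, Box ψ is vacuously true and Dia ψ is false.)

Recall that Box ψ holds at a world iff ψ holds at every accessible world, and Dia ψ holds iff ψ holds at some accessible world.
At b: Box (p -> (s or p)) is true, Dia p is true, so Box (p -> (s or p)) -> Dia p is true.
  At b: Box (p -> (s or p)) requires p -> (s or p) at every successor {a, d}.
    At a: p -> (s or p) is true.
    At d: p -> (s or p) is true.
  So Box (p -> (s or p)) is true at b.
  At b: Dia p requires p at some successor in {a, d}.
    p holds at a, so Dia p is true at b.

Yes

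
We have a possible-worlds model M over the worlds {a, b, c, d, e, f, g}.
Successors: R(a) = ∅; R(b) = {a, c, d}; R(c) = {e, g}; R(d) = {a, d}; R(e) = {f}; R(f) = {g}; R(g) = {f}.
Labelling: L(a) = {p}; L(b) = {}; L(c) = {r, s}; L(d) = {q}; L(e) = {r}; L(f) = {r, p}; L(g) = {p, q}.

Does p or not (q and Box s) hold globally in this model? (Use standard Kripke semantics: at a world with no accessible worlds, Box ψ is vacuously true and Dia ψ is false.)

Let φ = p or not (q and Box s). Evaluate φ at each world:
  a (successors ∅): φ is true.
  b (successors {a, c, d}): φ is true.
  c (successors {e, g}): φ is true.
  d (successors {a, d}): φ is true.
  e (successors {f}): φ is true.
  f (successors {g}): φ is true.
  g (successors {f}): φ is true.
For instance, at f:
  At f: p is true, not (q and Box s) is true, so p or not (q and Box s) is true.
    At f: q and Box s is false, so not (q and Box s) is true.
      At f: q is false, Box s is false, so q and Box s is false.

Yes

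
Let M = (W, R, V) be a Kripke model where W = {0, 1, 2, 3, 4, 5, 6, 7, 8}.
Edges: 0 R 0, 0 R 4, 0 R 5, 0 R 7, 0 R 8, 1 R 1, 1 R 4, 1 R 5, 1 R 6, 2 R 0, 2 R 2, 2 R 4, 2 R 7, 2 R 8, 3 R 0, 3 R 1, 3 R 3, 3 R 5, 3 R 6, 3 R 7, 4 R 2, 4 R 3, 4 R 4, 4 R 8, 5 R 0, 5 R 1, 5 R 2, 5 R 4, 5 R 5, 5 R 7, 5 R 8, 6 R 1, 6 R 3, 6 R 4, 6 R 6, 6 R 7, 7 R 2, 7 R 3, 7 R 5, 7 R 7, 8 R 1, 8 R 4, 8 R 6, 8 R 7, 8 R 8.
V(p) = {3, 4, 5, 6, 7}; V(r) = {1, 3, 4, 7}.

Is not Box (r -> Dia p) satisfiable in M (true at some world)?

No

Let φ = not Box (r -> Dia p). Evaluate φ at each world:
  0 (successors {0, 4, 5, 7, 8}): φ is false.
  1 (successors {1, 4, 5, 6}): φ is false.
  2 (successors {0, 2, 4, 7, 8}): φ is false.
  3 (successors {0, 1, 3, 5, 6, 7}): φ is false.
  4 (successors {2, 3, 4, 8}): φ is false.
  5 (successors {0, 1, 2, 4, 5, 7, 8}): φ is false.
  6 (successors {1, 3, 4, 6, 7}): φ is false.
  7 (successors {2, 3, 5, 7}): φ is false.
  8 (successors {1, 4, 6, 7, 8}): φ is false.
For instance, at 5:
  At 5: Box (r -> Dia p) is true, so not Box (r -> Dia p) is false.
    At 5: Box (r -> Dia p) requires r -> Dia p at every successor {0, 1, 2, 4, 5, 7, 8}.
      At 0: r -> Dia p is true.
      At 1: r -> Dia p is true.
      At 2: r -> Dia p is true.
      At 4: r -> Dia p is true.
      At 5: r -> Dia p is true.
      At 7: r -> Dia p is true.
      At 8: r -> Dia p is true.
    So Box (r -> Dia p) is true at 5.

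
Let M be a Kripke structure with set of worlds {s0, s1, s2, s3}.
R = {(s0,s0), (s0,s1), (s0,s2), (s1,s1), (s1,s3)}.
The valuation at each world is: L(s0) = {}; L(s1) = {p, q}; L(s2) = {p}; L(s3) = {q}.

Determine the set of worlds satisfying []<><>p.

Recall that []ψ holds at a world iff ψ holds at every accessible world, and <>ψ holds iff ψ holds at some accessible world.
Let φ = []<><>p. Evaluate φ at each world:
  s0 (successors {s0, s1, s2}): φ is false.
  s1 (successors {s1, s3}): φ is false.
  s2 (successors ∅): φ is true.
  s3 (successors ∅): φ is true.
For instance, at s1:
  At s1: []<><>p requires <><>p at every successor {s1, s3}.
    <><>p fails at s3, so []<><>p is false at s1.
      At s3: no accessible worlds, so <><>p is false.
Satisfying worlds: {s2, s3}

s2, s3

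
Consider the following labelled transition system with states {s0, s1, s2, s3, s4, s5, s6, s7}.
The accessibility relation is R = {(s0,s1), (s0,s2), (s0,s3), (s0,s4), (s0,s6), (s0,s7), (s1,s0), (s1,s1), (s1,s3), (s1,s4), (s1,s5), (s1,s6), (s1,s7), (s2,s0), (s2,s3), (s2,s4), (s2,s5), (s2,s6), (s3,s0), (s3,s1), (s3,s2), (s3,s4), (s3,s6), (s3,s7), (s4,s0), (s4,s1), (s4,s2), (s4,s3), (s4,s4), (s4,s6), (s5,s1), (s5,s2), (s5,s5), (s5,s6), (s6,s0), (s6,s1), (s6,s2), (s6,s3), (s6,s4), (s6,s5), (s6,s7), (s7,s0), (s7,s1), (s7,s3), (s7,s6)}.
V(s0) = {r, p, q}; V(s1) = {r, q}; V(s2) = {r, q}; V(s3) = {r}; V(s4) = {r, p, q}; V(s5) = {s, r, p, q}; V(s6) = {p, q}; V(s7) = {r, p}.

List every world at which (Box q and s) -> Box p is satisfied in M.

s0, s1, s2, s3, s4, s6, s7

Let φ = (Box q and s) -> Box p. Evaluate φ at each world:
  s0 (successors {s1, s2, s3, s4, s6, s7}): φ is true.
  s1 (successors {s0, s1, s3, s4, s5, s6, s7}): φ is true.
  s2 (successors {s0, s3, s4, s5, s6}): φ is true.
  s3 (successors {s0, s1, s2, s4, s6, s7}): φ is true.
  s4 (successors {s0, s1, s2, s3, s4, s6}): φ is true.
  s5 (successors {s1, s2, s5, s6}): φ is false.
  s6 (successors {s0, s1, s2, s3, s4, s5, s7}): φ is true.
  s7 (successors {s0, s1, s3, s6}): φ is true.
For instance, at s4:
  At s4: Box q and s is false, Box p is false, so (Box q and s) -> Box p is true.
    At s4: Box q is false, s is false, so Box q and s is false.
      At s4: Box q requires q at every successor {s0, s1, s2, s3, s4, s6}.
        q fails at s3, so Box q is false at s4.
    At s4: Box p requires p at every successor {s0, s1, s2, s3, s4, s6}.
      p fails at s1, so Box p is false at s4.
Satisfying worlds: {s0, s1, s2, s3, s4, s6, s7}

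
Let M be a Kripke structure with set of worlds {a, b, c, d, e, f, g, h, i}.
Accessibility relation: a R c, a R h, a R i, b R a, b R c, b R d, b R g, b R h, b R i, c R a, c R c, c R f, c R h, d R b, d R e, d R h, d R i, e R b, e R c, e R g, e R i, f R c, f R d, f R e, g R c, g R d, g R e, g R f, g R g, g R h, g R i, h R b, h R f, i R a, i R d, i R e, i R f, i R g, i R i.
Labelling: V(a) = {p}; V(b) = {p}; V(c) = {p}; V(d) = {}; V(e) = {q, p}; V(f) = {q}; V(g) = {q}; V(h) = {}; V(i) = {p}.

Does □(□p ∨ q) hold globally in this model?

No

Let φ = □(□p ∨ q). Evaluate φ at each world:
  a (successors {c, h, i}): φ is false.
  b (successors {a, c, d, g, h, i}): φ is false.
  c (successors {a, c, f, h}): φ is false.
  d (successors {b, e, h, i}): φ is false.
  e (successors {b, c, g, i}): φ is false.
  f (successors {c, d, e}): φ is false.
  g (successors {c, d, e, f, g, h, i}): φ is false.
  h (successors {b, f}): φ is false.
  i (successors {a, d, e, f, g, i}): φ is false.
Detail at a (counterexample):
  At a: □(□p ∨ q) requires □p ∨ q at every successor {c, h, i}.
    □p ∨ q fails at c, so □(□p ∨ q) is false at a.
      At c: □p is false, q is false, so □p ∨ q is false.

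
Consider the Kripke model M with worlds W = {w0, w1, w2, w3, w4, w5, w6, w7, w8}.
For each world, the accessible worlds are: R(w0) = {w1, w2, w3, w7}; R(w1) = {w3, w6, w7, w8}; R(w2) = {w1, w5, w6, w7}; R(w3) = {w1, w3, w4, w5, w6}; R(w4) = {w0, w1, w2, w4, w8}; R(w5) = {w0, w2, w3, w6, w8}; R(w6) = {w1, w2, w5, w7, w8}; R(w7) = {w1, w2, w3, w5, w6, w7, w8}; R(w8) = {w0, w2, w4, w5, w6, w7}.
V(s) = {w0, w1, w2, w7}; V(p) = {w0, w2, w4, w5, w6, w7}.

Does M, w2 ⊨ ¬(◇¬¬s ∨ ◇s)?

At w2: ◇¬¬s ∨ ◇s is true, so ¬(◇¬¬s ∨ ◇s) is false.
  At w2: ◇¬¬s is true, ◇s is true, so ◇¬¬s ∨ ◇s is true.
    At w2: ◇¬¬s requires ¬¬s at some successor in {w1, w5, w6, w7}.
      ¬¬s holds at w1, so ◇¬¬s is true at w2.
    At w2: ◇s requires s at some successor in {w1, w5, w6, w7}.
      s holds at w1, so ◇s is true at w2.

No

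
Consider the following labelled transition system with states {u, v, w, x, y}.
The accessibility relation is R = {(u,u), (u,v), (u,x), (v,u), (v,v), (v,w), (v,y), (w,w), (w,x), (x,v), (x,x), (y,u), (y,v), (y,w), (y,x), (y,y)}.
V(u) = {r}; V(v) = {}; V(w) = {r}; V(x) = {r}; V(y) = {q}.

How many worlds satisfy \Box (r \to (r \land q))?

0

Recall that \Box ψ holds at a world iff ψ holds at every accessible world, and \Diamond ψ holds iff ψ holds at some accessible world.
Let φ = \Box (r \to (r \land q)). Evaluate φ at each world:
  u (successors {u, v, x}): φ is false.
  v (successors {u, v, w, y}): φ is false.
  w (successors {w, x}): φ is false.
  x (successors {v, x}): φ is false.
  y (successors {u, v, w, x, y}): φ is false.
For instance, at y:
  At y: \Box (r \to (r \land q)) requires r \to (r \land q) at every successor {u, v, w, x, y}.
    r \to (r \land q) fails at u, so \Box (r \to (r \land q)) is false at y.
Satisfying worlds: none.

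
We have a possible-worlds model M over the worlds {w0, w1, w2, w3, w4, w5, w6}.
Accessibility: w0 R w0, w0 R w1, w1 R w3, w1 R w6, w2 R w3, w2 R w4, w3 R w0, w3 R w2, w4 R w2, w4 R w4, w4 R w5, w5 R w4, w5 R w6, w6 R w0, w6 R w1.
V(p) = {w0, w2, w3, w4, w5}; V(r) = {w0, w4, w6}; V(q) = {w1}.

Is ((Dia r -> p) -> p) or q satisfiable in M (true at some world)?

Yes

Let φ = ((Dia r -> p) -> p) or q. Evaluate φ at each world:
  w0 (successors {w0, w1}): φ is true.
  w1 (successors {w3, w6}): φ is true.
  w2 (successors {w3, w4}): φ is true.
  w3 (successors {w0, w2}): φ is true.
  w4 (successors {w2, w4, w5}): φ is true.
  w5 (successors {w4, w6}): φ is true.
  w6 (successors {w0, w1}): φ is true.
Detail at w0 (witness):
  At w0: (Dia r -> p) -> p is true, q is false, so ((Dia r -> p) -> p) or q is true.
    At w0: Dia r -> p is true, p is true, so (Dia r -> p) -> p is true.
      At w0: Dia r is true, p is true, so Dia r -> p is true.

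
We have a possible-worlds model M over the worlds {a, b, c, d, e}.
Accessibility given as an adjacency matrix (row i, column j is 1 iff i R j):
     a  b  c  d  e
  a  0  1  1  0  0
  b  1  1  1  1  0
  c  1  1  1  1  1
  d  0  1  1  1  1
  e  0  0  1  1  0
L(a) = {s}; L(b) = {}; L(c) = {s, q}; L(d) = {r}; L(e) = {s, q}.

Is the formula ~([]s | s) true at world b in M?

Yes

Recall that []ψ holds at a world iff ψ holds at every accessible world, and <>ψ holds iff ψ holds at some accessible world.
At b: []s | s is false, so ~([]s | s) is true.
  At b: []s is false, s is false, so []s | s is false.
    At b: []s requires s at every successor {a, b, c, d}.
      s fails at b, so []s is false at b.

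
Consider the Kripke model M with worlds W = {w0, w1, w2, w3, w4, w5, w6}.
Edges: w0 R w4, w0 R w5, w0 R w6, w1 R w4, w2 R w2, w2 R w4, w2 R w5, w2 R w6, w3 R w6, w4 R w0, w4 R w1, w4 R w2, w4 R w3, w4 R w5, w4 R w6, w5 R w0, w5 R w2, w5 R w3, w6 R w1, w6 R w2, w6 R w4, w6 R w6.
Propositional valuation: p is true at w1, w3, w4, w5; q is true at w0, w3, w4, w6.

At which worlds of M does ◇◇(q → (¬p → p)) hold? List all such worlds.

Let φ = ◇◇(q → (¬p → p)). Evaluate φ at each world:
  w0 (successors {w4, w5, w6}): φ is true.
  w1 (successors {w4}): φ is true.
  w2 (successors {w2, w4, w5, w6}): φ is true.
  w3 (successors {w6}): φ is true.
  w4 (successors {w0, w1, w2, w3, w5, w6}): φ is true.
  w5 (successors {w0, w2, w3}): φ is true.
  w6 (successors {w1, w2, w4, w6}): φ is true.
For instance, at w2:
  At w2: ◇◇(q → (¬p → p)) requires ◇(q → (¬p → p)) at some successor in {w2, w4, w5, w6}.
    ◇(q → (¬p → p)) holds at w2, so ◇◇(q → (¬p → p)) is true at w2.
      At w2: ◇(q → (¬p → p)) requires q → (¬p → p) at some successor in {w2, w4, w5, w6}.
        q → (¬p → p) holds at w2, so ◇(q → (¬p → p)) is true at w2.
Satisfying worlds: {w0, w1, w2, w3, w4, w5, w6}

w0, w1, w2, w3, w4, w5, w6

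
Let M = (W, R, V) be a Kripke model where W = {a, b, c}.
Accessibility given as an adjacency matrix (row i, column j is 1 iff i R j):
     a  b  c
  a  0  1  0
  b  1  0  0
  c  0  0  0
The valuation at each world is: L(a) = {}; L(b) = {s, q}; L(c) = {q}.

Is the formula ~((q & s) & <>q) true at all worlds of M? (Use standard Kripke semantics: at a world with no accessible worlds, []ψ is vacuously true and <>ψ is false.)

Recall that <>ψ holds at a world iff ψ holds at some accessible world.
Let φ = ~((q & s) & <>q). Evaluate φ at each world:
  a (successors {b}): φ is true.
  b (successors {a}): φ is true.
  c (successors ∅): φ is true.
For instance, at a:
  At a: (q & s) & <>q is false, so ~((q & s) & <>q) is true.
    At a: q & s is false, <>q is true, so (q & s) & <>q is false.
      At a: <>q requires q at some successor in {b}.
        q holds at b, so <>q is true at a.

Yes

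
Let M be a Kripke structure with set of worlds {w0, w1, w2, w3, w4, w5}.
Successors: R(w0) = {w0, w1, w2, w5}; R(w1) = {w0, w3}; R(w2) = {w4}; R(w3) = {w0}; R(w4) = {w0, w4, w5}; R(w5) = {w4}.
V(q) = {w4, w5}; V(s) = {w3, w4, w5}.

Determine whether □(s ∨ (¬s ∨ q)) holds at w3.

Yes

Recall that □ψ holds at a world iff ψ holds at every accessible world, and ◇ψ holds iff ψ holds at some accessible world.
At w3: □(s ∨ (¬s ∨ q)) requires s ∨ (¬s ∨ q) at every successor {w0}.
  At w0: s ∨ (¬s ∨ q) is true.
So □(s ∨ (¬s ∨ q)) is true at w3.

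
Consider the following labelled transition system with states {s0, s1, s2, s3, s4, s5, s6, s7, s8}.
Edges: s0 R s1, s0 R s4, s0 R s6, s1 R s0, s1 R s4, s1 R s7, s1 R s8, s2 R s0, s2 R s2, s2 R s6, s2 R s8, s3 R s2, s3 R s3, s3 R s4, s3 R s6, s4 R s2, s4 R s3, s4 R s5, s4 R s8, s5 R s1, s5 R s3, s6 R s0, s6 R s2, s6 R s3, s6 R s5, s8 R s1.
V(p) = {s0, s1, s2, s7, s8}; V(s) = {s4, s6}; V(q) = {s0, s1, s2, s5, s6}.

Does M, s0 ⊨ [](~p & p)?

No

At s0: [](~p & p) requires ~p & p at every successor {s1, s4, s6}.
  ~p & p fails at s1, so [](~p & p) is false at s0.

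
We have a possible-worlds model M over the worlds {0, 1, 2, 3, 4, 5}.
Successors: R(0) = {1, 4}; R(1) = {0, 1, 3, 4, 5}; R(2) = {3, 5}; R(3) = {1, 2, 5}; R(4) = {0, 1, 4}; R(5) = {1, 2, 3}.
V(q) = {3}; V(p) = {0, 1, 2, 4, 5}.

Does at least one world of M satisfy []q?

No

Let φ = []q. Evaluate φ at each world:
  0 (successors {1, 4}): φ is false.
  1 (successors {0, 1, 3, 4, 5}): φ is false.
  2 (successors {3, 5}): φ is false.
  3 (successors {1, 2, 5}): φ is false.
  4 (successors {0, 1, 4}): φ is false.
  5 (successors {1, 2, 3}): φ is false.
For instance, at 5:
  At 5: []q requires q at every successor {1, 2, 3}.
    q fails at 1, so []q is false at 5.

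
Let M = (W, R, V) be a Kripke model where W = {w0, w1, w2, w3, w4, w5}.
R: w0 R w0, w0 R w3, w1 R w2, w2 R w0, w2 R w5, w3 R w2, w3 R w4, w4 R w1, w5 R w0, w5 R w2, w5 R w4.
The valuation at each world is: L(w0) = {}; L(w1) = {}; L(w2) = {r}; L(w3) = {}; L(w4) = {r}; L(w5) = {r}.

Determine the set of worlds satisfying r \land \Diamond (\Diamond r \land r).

w2, w5

Let φ = r \land \Diamond (\Diamond r \land r). Evaluate φ at each world:
  w0 (successors {w0, w3}): φ is false.
  w1 (successors {w2}): φ is false.
  w2 (successors {w0, w5}): φ is true.
  w3 (successors {w2, w4}): φ is false.
  w4 (successors {w1}): φ is false.
  w5 (successors {w0, w2, w4}): φ is true.
For instance, at w0:
  At w0: r is false, \Diamond (\Diamond r \land r) is false, so r \land \Diamond (\Diamond r \land r) is false.
    At w0: \Diamond (\Diamond r \land r) requires \Diamond r \land r at some successor in {w0, w3}.
      At w0: \Diamond r \land r is false.
      At w3: \Diamond r \land r is false.
    So \Diamond (\Diamond r \land r) is false at w0.
Satisfying worlds: {w2, w5}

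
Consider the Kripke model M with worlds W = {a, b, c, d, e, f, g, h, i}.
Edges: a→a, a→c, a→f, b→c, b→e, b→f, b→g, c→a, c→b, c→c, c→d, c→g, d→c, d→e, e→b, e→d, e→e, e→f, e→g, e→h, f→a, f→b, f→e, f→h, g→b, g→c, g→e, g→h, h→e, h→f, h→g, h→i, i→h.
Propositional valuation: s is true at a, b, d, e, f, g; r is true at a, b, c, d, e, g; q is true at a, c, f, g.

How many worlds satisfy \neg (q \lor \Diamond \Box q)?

Let φ = \neg (q \lor \Diamond \Box q). Evaluate φ at each world:
  a (successors {a, c, f}): φ is false.
  b (successors {c, e, f, g}): φ is true.
  c (successors {a, b, c, d, g}): φ is false.
  d (successors {c, e}): φ is true.
  e (successors {b, d, e, f, g, h}): φ is true.
  f (successors {a, b, e, h}): φ is false.
  g (successors {b, c, e, h}): φ is false.
  h (successors {e, f, g, i}): φ is true.
  i (successors {h}): φ is true.
For instance, at g:
  At g: q \lor \Diamond \Box q is true, so \neg (q \lor \Diamond \Box q) is false.
    At g: q is true, \Diamond \Box q is false, so q \lor \Diamond \Box q is true.
      At g: \Diamond \Box q requires \Box q at some successor in {b, c, e, h}.
        At b: \Box q is false.
        At c: \Box q is false.
        At e: \Box q is false.
        At h: \Box q is false.
      So \Diamond \Box q is false at g.
Satisfying worlds: {b, d, e, h, i}

5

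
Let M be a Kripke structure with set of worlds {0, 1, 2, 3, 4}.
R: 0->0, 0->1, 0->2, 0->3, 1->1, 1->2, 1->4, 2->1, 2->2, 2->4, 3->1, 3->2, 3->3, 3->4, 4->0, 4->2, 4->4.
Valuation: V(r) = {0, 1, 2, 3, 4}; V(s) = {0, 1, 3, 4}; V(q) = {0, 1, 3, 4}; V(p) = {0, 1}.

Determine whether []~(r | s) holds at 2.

No

At 2: []~(r | s) requires ~(r | s) at every successor {1, 2, 4}.
  ~(r | s) fails at 1, so []~(r | s) is false at 2.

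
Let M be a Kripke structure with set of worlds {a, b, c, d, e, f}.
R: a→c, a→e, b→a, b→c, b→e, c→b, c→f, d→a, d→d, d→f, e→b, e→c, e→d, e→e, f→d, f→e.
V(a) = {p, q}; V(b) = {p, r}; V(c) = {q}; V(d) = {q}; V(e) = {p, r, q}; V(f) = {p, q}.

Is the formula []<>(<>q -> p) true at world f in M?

At f: []<>(<>q -> p) requires <>(<>q -> p) at every successor {d, e}.
    At d: <>(<>q -> p) requires <>q -> p at some successor in {a, d, f}.
      <>q -> p holds at a, so <>(<>q -> p) is true at d.
    At e: <>(<>q -> p) requires <>q -> p at some successor in {b, c, d, e}.
      <>q -> p holds at b, so <>(<>q -> p) is true at e.
So []<>(<>q -> p) is true at f.

Yes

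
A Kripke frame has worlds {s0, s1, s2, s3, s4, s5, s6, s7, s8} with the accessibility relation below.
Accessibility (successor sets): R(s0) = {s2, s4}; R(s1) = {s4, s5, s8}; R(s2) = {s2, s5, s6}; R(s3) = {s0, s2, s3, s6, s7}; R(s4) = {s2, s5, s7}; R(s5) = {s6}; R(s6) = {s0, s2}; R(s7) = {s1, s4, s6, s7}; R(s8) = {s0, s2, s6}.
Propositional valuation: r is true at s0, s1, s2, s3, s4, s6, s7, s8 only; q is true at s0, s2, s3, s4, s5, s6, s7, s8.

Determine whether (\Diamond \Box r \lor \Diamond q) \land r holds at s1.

At s1: \Diamond \Box r \lor \Diamond q is true, r is true, so (\Diamond \Box r \lor \Diamond q) \land r is true.
  At s1: \Diamond \Box r is true, \Diamond q is true, so \Diamond \Box r \lor \Diamond q is true.
    At s1: \Diamond \Box r requires \Box r at some successor in {s4, s5, s8}.
      \Box r holds at s5, so \Diamond \Box r is true at s1.
    At s1: \Diamond q requires q at some successor in {s4, s5, s8}.
      q holds at s4, so \Diamond q is true at s1.

Yes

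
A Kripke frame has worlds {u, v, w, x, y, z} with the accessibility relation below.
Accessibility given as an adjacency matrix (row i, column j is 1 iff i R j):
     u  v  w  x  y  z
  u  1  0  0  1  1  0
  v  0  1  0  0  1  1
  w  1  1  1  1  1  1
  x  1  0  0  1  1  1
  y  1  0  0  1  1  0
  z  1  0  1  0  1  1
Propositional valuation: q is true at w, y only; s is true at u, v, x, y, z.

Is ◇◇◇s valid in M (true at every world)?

Yes

Let φ = ◇◇◇s. Evaluate φ at each world:
  u (successors {u, x, y}): φ is true.
  v (successors {v, y, z}): φ is true.
  w (successors {u, v, w, x, y, z}): φ is true.
  x (successors {u, x, y, z}): φ is true.
  y (successors {u, x, y}): φ is true.
  z (successors {u, w, y, z}): φ is true.
For instance, at w:
  At w: ◇◇◇s requires ◇◇s at some successor in {u, v, w, x, y, z}.
    ◇◇s holds at u, so ◇◇◇s is true at w.
      At u: ◇◇s requires ◇s at some successor in {u, x, y}.
        ◇s holds at u, so ◇◇s is true at u.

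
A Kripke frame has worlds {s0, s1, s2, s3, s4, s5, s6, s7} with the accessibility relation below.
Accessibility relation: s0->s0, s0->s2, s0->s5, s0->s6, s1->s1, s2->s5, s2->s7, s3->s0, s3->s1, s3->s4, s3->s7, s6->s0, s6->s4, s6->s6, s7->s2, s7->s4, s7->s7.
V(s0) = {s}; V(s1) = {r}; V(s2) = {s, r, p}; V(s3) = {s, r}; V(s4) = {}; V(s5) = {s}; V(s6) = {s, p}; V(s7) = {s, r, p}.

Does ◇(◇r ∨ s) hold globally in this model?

No

Let φ = ◇(◇r ∨ s). Evaluate φ at each world:
  s0 (successors {s0, s2, s5, s6}): φ is true.
  s1 (successors {s1}): φ is true.
  s2 (successors {s5, s7}): φ is true.
  s3 (successors {s0, s1, s4, s7}): φ is true.
  s4 (successors ∅): φ is false.
  s5 (successors ∅): φ is false.
  s6 (successors {s0, s4, s6}): φ is true.
  s7 (successors {s2, s4, s7}): φ is true.
Detail at s4 (counterexample):
  At s4: no accessible worlds, so ◇(◇r ∨ s) is false.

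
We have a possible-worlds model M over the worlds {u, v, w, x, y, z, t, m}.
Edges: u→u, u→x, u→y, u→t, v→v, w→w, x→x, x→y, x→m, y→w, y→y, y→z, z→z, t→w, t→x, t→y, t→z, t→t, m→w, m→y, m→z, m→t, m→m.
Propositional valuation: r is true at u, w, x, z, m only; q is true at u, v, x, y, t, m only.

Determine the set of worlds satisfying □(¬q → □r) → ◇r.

Let φ = □(¬q → □r) → ◇r. Evaluate φ at each world:
  u (successors {u, x, y, t}): φ is true.
  v (successors {v}): φ is false.
  w (successors {w}): φ is true.
  x (successors {x, y, m}): φ is true.
  y (successors {w, y, z}): φ is true.
  z (successors {z}): φ is true.
  t (successors {w, x, y, z, t}): φ is true.
  m (successors {w, y, z, t, m}): φ is true.
For instance, at z:
  At z: □(¬q → □r) is true, ◇r is true, so □(¬q → □r) → ◇r is true.
    At z: □(¬q → □r) requires ¬q → □r at every successor {z}.
      At z: ¬q → □r is true.
    So □(¬q → □r) is true at z.
    At z: ◇r requires r at some successor in {z}.
      r holds at z, so ◇r is true at z.
Satisfying worlds: {u, w, x, y, z, t, m}

u, w, x, y, z, t, m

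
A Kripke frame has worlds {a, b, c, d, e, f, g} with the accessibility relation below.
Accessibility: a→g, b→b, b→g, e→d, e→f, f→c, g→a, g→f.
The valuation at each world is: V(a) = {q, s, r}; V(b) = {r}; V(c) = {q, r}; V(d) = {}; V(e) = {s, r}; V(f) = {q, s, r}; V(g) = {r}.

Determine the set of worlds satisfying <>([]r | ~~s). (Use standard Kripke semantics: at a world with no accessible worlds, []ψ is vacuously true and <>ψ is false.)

Let φ = <>([]r | ~~s). Evaluate φ at each world:
  a (successors {g}): φ is true.
  b (successors {b, g}): φ is true.
  c (successors ∅): φ is false.
  d (successors ∅): φ is false.
  e (successors {d, f}): φ is true.
  f (successors {c}): φ is true.
  g (successors {a, f}): φ is true.
For instance, at g:
  At g: <>([]r | ~~s) requires []r | ~~s at some successor in {a, f}.
    []r | ~~s holds at a, so <>([]r | ~~s) is true at g.
      At a: []r is true, ~~s is true, so []r | ~~s is true.
Satisfying worlds: {a, b, e, f, g}

a, b, e, f, g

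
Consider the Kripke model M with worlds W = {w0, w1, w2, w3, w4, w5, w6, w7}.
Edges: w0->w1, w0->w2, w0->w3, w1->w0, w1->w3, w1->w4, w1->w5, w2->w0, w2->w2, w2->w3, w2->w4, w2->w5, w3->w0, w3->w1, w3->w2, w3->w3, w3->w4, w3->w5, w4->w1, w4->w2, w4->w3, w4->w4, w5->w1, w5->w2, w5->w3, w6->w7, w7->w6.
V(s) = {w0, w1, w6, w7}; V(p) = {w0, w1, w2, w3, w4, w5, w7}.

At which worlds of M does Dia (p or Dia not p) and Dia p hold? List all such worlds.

w0, w1, w2, w3, w4, w5, w6

Let φ = Dia (p or Dia not p) and Dia p. Evaluate φ at each world:
  w0 (successors {w1, w2, w3}): φ is true.
  w1 (successors {w0, w3, w4, w5}): φ is true.
  w2 (successors {w0, w2, w3, w4, w5}): φ is true.
  w3 (successors {w0, w1, w2, w3, w4, w5}): φ is true.
  w4 (successors {w1, w2, w3, w4}): φ is true.
  w5 (successors {w1, w2, w3}): φ is true.
  w6 (successors {w7}): φ is true.
  w7 (successors {w6}): φ is false.
For instance, at w7:
  At w7: Dia (p or Dia not p) is false, Dia p is false, so Dia (p or Dia not p) and Dia p is false.
    At w7: Dia (p or Dia not p) requires p or Dia not p at some successor in {w6}.
      At w6: p or Dia not p is false.
    So Dia (p or Dia not p) is false at w7.
    At w7: Dia p requires p at some successor in {w6}.
      At w6: p is false.
    So Dia p is false at w7.
Satisfying worlds: {w0, w1, w2, w3, w4, w5, w6}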